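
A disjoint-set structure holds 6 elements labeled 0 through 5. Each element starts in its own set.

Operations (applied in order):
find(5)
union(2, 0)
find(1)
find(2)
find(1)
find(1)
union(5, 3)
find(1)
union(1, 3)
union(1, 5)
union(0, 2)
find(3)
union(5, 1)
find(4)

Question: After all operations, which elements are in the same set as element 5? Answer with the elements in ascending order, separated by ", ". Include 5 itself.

Step 1: find(5) -> no change; set of 5 is {5}
Step 2: union(2, 0) -> merged; set of 2 now {0, 2}
Step 3: find(1) -> no change; set of 1 is {1}
Step 4: find(2) -> no change; set of 2 is {0, 2}
Step 5: find(1) -> no change; set of 1 is {1}
Step 6: find(1) -> no change; set of 1 is {1}
Step 7: union(5, 3) -> merged; set of 5 now {3, 5}
Step 8: find(1) -> no change; set of 1 is {1}
Step 9: union(1, 3) -> merged; set of 1 now {1, 3, 5}
Step 10: union(1, 5) -> already same set; set of 1 now {1, 3, 5}
Step 11: union(0, 2) -> already same set; set of 0 now {0, 2}
Step 12: find(3) -> no change; set of 3 is {1, 3, 5}
Step 13: union(5, 1) -> already same set; set of 5 now {1, 3, 5}
Step 14: find(4) -> no change; set of 4 is {4}
Component of 5: {1, 3, 5}

Answer: 1, 3, 5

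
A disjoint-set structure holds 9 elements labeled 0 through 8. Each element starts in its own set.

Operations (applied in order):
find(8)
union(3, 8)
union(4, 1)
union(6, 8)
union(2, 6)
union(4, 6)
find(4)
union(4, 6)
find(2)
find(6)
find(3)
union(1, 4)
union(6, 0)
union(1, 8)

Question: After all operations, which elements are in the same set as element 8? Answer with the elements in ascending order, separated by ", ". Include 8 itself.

Step 1: find(8) -> no change; set of 8 is {8}
Step 2: union(3, 8) -> merged; set of 3 now {3, 8}
Step 3: union(4, 1) -> merged; set of 4 now {1, 4}
Step 4: union(6, 8) -> merged; set of 6 now {3, 6, 8}
Step 5: union(2, 6) -> merged; set of 2 now {2, 3, 6, 8}
Step 6: union(4, 6) -> merged; set of 4 now {1, 2, 3, 4, 6, 8}
Step 7: find(4) -> no change; set of 4 is {1, 2, 3, 4, 6, 8}
Step 8: union(4, 6) -> already same set; set of 4 now {1, 2, 3, 4, 6, 8}
Step 9: find(2) -> no change; set of 2 is {1, 2, 3, 4, 6, 8}
Step 10: find(6) -> no change; set of 6 is {1, 2, 3, 4, 6, 8}
Step 11: find(3) -> no change; set of 3 is {1, 2, 3, 4, 6, 8}
Step 12: union(1, 4) -> already same set; set of 1 now {1, 2, 3, 4, 6, 8}
Step 13: union(6, 0) -> merged; set of 6 now {0, 1, 2, 3, 4, 6, 8}
Step 14: union(1, 8) -> already same set; set of 1 now {0, 1, 2, 3, 4, 6, 8}
Component of 8: {0, 1, 2, 3, 4, 6, 8}

Answer: 0, 1, 2, 3, 4, 6, 8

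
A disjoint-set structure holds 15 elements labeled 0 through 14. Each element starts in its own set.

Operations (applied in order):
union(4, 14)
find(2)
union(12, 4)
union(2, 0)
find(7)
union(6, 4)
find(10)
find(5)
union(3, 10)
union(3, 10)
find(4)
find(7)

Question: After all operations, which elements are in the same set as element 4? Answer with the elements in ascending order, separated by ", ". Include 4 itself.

Step 1: union(4, 14) -> merged; set of 4 now {4, 14}
Step 2: find(2) -> no change; set of 2 is {2}
Step 3: union(12, 4) -> merged; set of 12 now {4, 12, 14}
Step 4: union(2, 0) -> merged; set of 2 now {0, 2}
Step 5: find(7) -> no change; set of 7 is {7}
Step 6: union(6, 4) -> merged; set of 6 now {4, 6, 12, 14}
Step 7: find(10) -> no change; set of 10 is {10}
Step 8: find(5) -> no change; set of 5 is {5}
Step 9: union(3, 10) -> merged; set of 3 now {3, 10}
Step 10: union(3, 10) -> already same set; set of 3 now {3, 10}
Step 11: find(4) -> no change; set of 4 is {4, 6, 12, 14}
Step 12: find(7) -> no change; set of 7 is {7}
Component of 4: {4, 6, 12, 14}

Answer: 4, 6, 12, 14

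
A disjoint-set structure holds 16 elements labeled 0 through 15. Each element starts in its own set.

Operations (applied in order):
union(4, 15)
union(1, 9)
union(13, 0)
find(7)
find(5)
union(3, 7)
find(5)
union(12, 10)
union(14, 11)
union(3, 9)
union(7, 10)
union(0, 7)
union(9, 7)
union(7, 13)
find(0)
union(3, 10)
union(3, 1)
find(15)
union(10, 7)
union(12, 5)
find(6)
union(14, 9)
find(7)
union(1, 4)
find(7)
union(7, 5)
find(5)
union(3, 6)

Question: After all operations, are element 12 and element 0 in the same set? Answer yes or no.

Answer: yes

Derivation:
Step 1: union(4, 15) -> merged; set of 4 now {4, 15}
Step 2: union(1, 9) -> merged; set of 1 now {1, 9}
Step 3: union(13, 0) -> merged; set of 13 now {0, 13}
Step 4: find(7) -> no change; set of 7 is {7}
Step 5: find(5) -> no change; set of 5 is {5}
Step 6: union(3, 7) -> merged; set of 3 now {3, 7}
Step 7: find(5) -> no change; set of 5 is {5}
Step 8: union(12, 10) -> merged; set of 12 now {10, 12}
Step 9: union(14, 11) -> merged; set of 14 now {11, 14}
Step 10: union(3, 9) -> merged; set of 3 now {1, 3, 7, 9}
Step 11: union(7, 10) -> merged; set of 7 now {1, 3, 7, 9, 10, 12}
Step 12: union(0, 7) -> merged; set of 0 now {0, 1, 3, 7, 9, 10, 12, 13}
Step 13: union(9, 7) -> already same set; set of 9 now {0, 1, 3, 7, 9, 10, 12, 13}
Step 14: union(7, 13) -> already same set; set of 7 now {0, 1, 3, 7, 9, 10, 12, 13}
Step 15: find(0) -> no change; set of 0 is {0, 1, 3, 7, 9, 10, 12, 13}
Step 16: union(3, 10) -> already same set; set of 3 now {0, 1, 3, 7, 9, 10, 12, 13}
Step 17: union(3, 1) -> already same set; set of 3 now {0, 1, 3, 7, 9, 10, 12, 13}
Step 18: find(15) -> no change; set of 15 is {4, 15}
Step 19: union(10, 7) -> already same set; set of 10 now {0, 1, 3, 7, 9, 10, 12, 13}
Step 20: union(12, 5) -> merged; set of 12 now {0, 1, 3, 5, 7, 9, 10, 12, 13}
Step 21: find(6) -> no change; set of 6 is {6}
Step 22: union(14, 9) -> merged; set of 14 now {0, 1, 3, 5, 7, 9, 10, 11, 12, 13, 14}
Step 23: find(7) -> no change; set of 7 is {0, 1, 3, 5, 7, 9, 10, 11, 12, 13, 14}
Step 24: union(1, 4) -> merged; set of 1 now {0, 1, 3, 4, 5, 7, 9, 10, 11, 12, 13, 14, 15}
Step 25: find(7) -> no change; set of 7 is {0, 1, 3, 4, 5, 7, 9, 10, 11, 12, 13, 14, 15}
Step 26: union(7, 5) -> already same set; set of 7 now {0, 1, 3, 4, 5, 7, 9, 10, 11, 12, 13, 14, 15}
Step 27: find(5) -> no change; set of 5 is {0, 1, 3, 4, 5, 7, 9, 10, 11, 12, 13, 14, 15}
Step 28: union(3, 6) -> merged; set of 3 now {0, 1, 3, 4, 5, 6, 7, 9, 10, 11, 12, 13, 14, 15}
Set of 12: {0, 1, 3, 4, 5, 6, 7, 9, 10, 11, 12, 13, 14, 15}; 0 is a member.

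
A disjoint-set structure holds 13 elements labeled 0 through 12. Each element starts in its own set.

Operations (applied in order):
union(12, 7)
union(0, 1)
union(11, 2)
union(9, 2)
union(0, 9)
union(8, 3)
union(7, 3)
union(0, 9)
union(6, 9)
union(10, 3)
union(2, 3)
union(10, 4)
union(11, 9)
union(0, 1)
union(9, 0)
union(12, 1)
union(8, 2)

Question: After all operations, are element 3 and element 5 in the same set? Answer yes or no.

Step 1: union(12, 7) -> merged; set of 12 now {7, 12}
Step 2: union(0, 1) -> merged; set of 0 now {0, 1}
Step 3: union(11, 2) -> merged; set of 11 now {2, 11}
Step 4: union(9, 2) -> merged; set of 9 now {2, 9, 11}
Step 5: union(0, 9) -> merged; set of 0 now {0, 1, 2, 9, 11}
Step 6: union(8, 3) -> merged; set of 8 now {3, 8}
Step 7: union(7, 3) -> merged; set of 7 now {3, 7, 8, 12}
Step 8: union(0, 9) -> already same set; set of 0 now {0, 1, 2, 9, 11}
Step 9: union(6, 9) -> merged; set of 6 now {0, 1, 2, 6, 9, 11}
Step 10: union(10, 3) -> merged; set of 10 now {3, 7, 8, 10, 12}
Step 11: union(2, 3) -> merged; set of 2 now {0, 1, 2, 3, 6, 7, 8, 9, 10, 11, 12}
Step 12: union(10, 4) -> merged; set of 10 now {0, 1, 2, 3, 4, 6, 7, 8, 9, 10, 11, 12}
Step 13: union(11, 9) -> already same set; set of 11 now {0, 1, 2, 3, 4, 6, 7, 8, 9, 10, 11, 12}
Step 14: union(0, 1) -> already same set; set of 0 now {0, 1, 2, 3, 4, 6, 7, 8, 9, 10, 11, 12}
Step 15: union(9, 0) -> already same set; set of 9 now {0, 1, 2, 3, 4, 6, 7, 8, 9, 10, 11, 12}
Step 16: union(12, 1) -> already same set; set of 12 now {0, 1, 2, 3, 4, 6, 7, 8, 9, 10, 11, 12}
Step 17: union(8, 2) -> already same set; set of 8 now {0, 1, 2, 3, 4, 6, 7, 8, 9, 10, 11, 12}
Set of 3: {0, 1, 2, 3, 4, 6, 7, 8, 9, 10, 11, 12}; 5 is not a member.

Answer: no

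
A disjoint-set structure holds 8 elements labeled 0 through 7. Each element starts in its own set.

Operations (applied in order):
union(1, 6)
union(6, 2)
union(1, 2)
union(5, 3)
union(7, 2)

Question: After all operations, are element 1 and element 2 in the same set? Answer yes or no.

Answer: yes

Derivation:
Step 1: union(1, 6) -> merged; set of 1 now {1, 6}
Step 2: union(6, 2) -> merged; set of 6 now {1, 2, 6}
Step 3: union(1, 2) -> already same set; set of 1 now {1, 2, 6}
Step 4: union(5, 3) -> merged; set of 5 now {3, 5}
Step 5: union(7, 2) -> merged; set of 7 now {1, 2, 6, 7}
Set of 1: {1, 2, 6, 7}; 2 is a member.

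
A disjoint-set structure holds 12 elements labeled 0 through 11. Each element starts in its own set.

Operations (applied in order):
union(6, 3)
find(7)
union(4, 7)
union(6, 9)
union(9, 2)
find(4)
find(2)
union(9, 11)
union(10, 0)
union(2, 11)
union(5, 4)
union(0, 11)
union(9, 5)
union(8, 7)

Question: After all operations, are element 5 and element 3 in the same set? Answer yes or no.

Step 1: union(6, 3) -> merged; set of 6 now {3, 6}
Step 2: find(7) -> no change; set of 7 is {7}
Step 3: union(4, 7) -> merged; set of 4 now {4, 7}
Step 4: union(6, 9) -> merged; set of 6 now {3, 6, 9}
Step 5: union(9, 2) -> merged; set of 9 now {2, 3, 6, 9}
Step 6: find(4) -> no change; set of 4 is {4, 7}
Step 7: find(2) -> no change; set of 2 is {2, 3, 6, 9}
Step 8: union(9, 11) -> merged; set of 9 now {2, 3, 6, 9, 11}
Step 9: union(10, 0) -> merged; set of 10 now {0, 10}
Step 10: union(2, 11) -> already same set; set of 2 now {2, 3, 6, 9, 11}
Step 11: union(5, 4) -> merged; set of 5 now {4, 5, 7}
Step 12: union(0, 11) -> merged; set of 0 now {0, 2, 3, 6, 9, 10, 11}
Step 13: union(9, 5) -> merged; set of 9 now {0, 2, 3, 4, 5, 6, 7, 9, 10, 11}
Step 14: union(8, 7) -> merged; set of 8 now {0, 2, 3, 4, 5, 6, 7, 8, 9, 10, 11}
Set of 5: {0, 2, 3, 4, 5, 6, 7, 8, 9, 10, 11}; 3 is a member.

Answer: yes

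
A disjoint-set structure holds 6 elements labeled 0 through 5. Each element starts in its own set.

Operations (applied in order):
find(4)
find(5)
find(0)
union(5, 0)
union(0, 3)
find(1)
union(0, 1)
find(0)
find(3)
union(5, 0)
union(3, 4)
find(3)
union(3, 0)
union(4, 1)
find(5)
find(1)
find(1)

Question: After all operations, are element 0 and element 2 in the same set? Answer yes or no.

Answer: no

Derivation:
Step 1: find(4) -> no change; set of 4 is {4}
Step 2: find(5) -> no change; set of 5 is {5}
Step 3: find(0) -> no change; set of 0 is {0}
Step 4: union(5, 0) -> merged; set of 5 now {0, 5}
Step 5: union(0, 3) -> merged; set of 0 now {0, 3, 5}
Step 6: find(1) -> no change; set of 1 is {1}
Step 7: union(0, 1) -> merged; set of 0 now {0, 1, 3, 5}
Step 8: find(0) -> no change; set of 0 is {0, 1, 3, 5}
Step 9: find(3) -> no change; set of 3 is {0, 1, 3, 5}
Step 10: union(5, 0) -> already same set; set of 5 now {0, 1, 3, 5}
Step 11: union(3, 4) -> merged; set of 3 now {0, 1, 3, 4, 5}
Step 12: find(3) -> no change; set of 3 is {0, 1, 3, 4, 5}
Step 13: union(3, 0) -> already same set; set of 3 now {0, 1, 3, 4, 5}
Step 14: union(4, 1) -> already same set; set of 4 now {0, 1, 3, 4, 5}
Step 15: find(5) -> no change; set of 5 is {0, 1, 3, 4, 5}
Step 16: find(1) -> no change; set of 1 is {0, 1, 3, 4, 5}
Step 17: find(1) -> no change; set of 1 is {0, 1, 3, 4, 5}
Set of 0: {0, 1, 3, 4, 5}; 2 is not a member.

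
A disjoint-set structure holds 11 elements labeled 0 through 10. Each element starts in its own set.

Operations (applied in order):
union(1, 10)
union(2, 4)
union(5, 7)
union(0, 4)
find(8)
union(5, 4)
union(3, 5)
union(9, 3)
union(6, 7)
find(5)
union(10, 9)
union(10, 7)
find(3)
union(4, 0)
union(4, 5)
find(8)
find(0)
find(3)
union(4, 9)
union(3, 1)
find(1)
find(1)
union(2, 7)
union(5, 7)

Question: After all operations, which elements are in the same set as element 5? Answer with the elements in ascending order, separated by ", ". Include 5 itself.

Step 1: union(1, 10) -> merged; set of 1 now {1, 10}
Step 2: union(2, 4) -> merged; set of 2 now {2, 4}
Step 3: union(5, 7) -> merged; set of 5 now {5, 7}
Step 4: union(0, 4) -> merged; set of 0 now {0, 2, 4}
Step 5: find(8) -> no change; set of 8 is {8}
Step 6: union(5, 4) -> merged; set of 5 now {0, 2, 4, 5, 7}
Step 7: union(3, 5) -> merged; set of 3 now {0, 2, 3, 4, 5, 7}
Step 8: union(9, 3) -> merged; set of 9 now {0, 2, 3, 4, 5, 7, 9}
Step 9: union(6, 7) -> merged; set of 6 now {0, 2, 3, 4, 5, 6, 7, 9}
Step 10: find(5) -> no change; set of 5 is {0, 2, 3, 4, 5, 6, 7, 9}
Step 11: union(10, 9) -> merged; set of 10 now {0, 1, 2, 3, 4, 5, 6, 7, 9, 10}
Step 12: union(10, 7) -> already same set; set of 10 now {0, 1, 2, 3, 4, 5, 6, 7, 9, 10}
Step 13: find(3) -> no change; set of 3 is {0, 1, 2, 3, 4, 5, 6, 7, 9, 10}
Step 14: union(4, 0) -> already same set; set of 4 now {0, 1, 2, 3, 4, 5, 6, 7, 9, 10}
Step 15: union(4, 5) -> already same set; set of 4 now {0, 1, 2, 3, 4, 5, 6, 7, 9, 10}
Step 16: find(8) -> no change; set of 8 is {8}
Step 17: find(0) -> no change; set of 0 is {0, 1, 2, 3, 4, 5, 6, 7, 9, 10}
Step 18: find(3) -> no change; set of 3 is {0, 1, 2, 3, 4, 5, 6, 7, 9, 10}
Step 19: union(4, 9) -> already same set; set of 4 now {0, 1, 2, 3, 4, 5, 6, 7, 9, 10}
Step 20: union(3, 1) -> already same set; set of 3 now {0, 1, 2, 3, 4, 5, 6, 7, 9, 10}
Step 21: find(1) -> no change; set of 1 is {0, 1, 2, 3, 4, 5, 6, 7, 9, 10}
Step 22: find(1) -> no change; set of 1 is {0, 1, 2, 3, 4, 5, 6, 7, 9, 10}
Step 23: union(2, 7) -> already same set; set of 2 now {0, 1, 2, 3, 4, 5, 6, 7, 9, 10}
Step 24: union(5, 7) -> already same set; set of 5 now {0, 1, 2, 3, 4, 5, 6, 7, 9, 10}
Component of 5: {0, 1, 2, 3, 4, 5, 6, 7, 9, 10}

Answer: 0, 1, 2, 3, 4, 5, 6, 7, 9, 10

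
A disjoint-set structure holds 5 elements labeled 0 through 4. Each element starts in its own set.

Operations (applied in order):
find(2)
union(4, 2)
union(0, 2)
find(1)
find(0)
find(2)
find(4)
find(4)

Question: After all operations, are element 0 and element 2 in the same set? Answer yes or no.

Step 1: find(2) -> no change; set of 2 is {2}
Step 2: union(4, 2) -> merged; set of 4 now {2, 4}
Step 3: union(0, 2) -> merged; set of 0 now {0, 2, 4}
Step 4: find(1) -> no change; set of 1 is {1}
Step 5: find(0) -> no change; set of 0 is {0, 2, 4}
Step 6: find(2) -> no change; set of 2 is {0, 2, 4}
Step 7: find(4) -> no change; set of 4 is {0, 2, 4}
Step 8: find(4) -> no change; set of 4 is {0, 2, 4}
Set of 0: {0, 2, 4}; 2 is a member.

Answer: yes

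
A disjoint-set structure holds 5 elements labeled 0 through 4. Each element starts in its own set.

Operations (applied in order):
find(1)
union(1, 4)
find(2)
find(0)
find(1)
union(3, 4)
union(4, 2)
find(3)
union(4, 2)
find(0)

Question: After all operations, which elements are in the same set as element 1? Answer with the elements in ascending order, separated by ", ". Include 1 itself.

Answer: 1, 2, 3, 4

Derivation:
Step 1: find(1) -> no change; set of 1 is {1}
Step 2: union(1, 4) -> merged; set of 1 now {1, 4}
Step 3: find(2) -> no change; set of 2 is {2}
Step 4: find(0) -> no change; set of 0 is {0}
Step 5: find(1) -> no change; set of 1 is {1, 4}
Step 6: union(3, 4) -> merged; set of 3 now {1, 3, 4}
Step 7: union(4, 2) -> merged; set of 4 now {1, 2, 3, 4}
Step 8: find(3) -> no change; set of 3 is {1, 2, 3, 4}
Step 9: union(4, 2) -> already same set; set of 4 now {1, 2, 3, 4}
Step 10: find(0) -> no change; set of 0 is {0}
Component of 1: {1, 2, 3, 4}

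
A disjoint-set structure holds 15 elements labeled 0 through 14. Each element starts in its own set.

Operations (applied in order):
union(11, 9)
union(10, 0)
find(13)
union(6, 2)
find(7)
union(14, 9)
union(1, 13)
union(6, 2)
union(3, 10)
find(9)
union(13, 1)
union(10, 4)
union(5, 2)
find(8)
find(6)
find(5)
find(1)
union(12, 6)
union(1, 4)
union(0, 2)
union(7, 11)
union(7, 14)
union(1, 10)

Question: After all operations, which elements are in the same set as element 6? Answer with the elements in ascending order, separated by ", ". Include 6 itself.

Step 1: union(11, 9) -> merged; set of 11 now {9, 11}
Step 2: union(10, 0) -> merged; set of 10 now {0, 10}
Step 3: find(13) -> no change; set of 13 is {13}
Step 4: union(6, 2) -> merged; set of 6 now {2, 6}
Step 5: find(7) -> no change; set of 7 is {7}
Step 6: union(14, 9) -> merged; set of 14 now {9, 11, 14}
Step 7: union(1, 13) -> merged; set of 1 now {1, 13}
Step 8: union(6, 2) -> already same set; set of 6 now {2, 6}
Step 9: union(3, 10) -> merged; set of 3 now {0, 3, 10}
Step 10: find(9) -> no change; set of 9 is {9, 11, 14}
Step 11: union(13, 1) -> already same set; set of 13 now {1, 13}
Step 12: union(10, 4) -> merged; set of 10 now {0, 3, 4, 10}
Step 13: union(5, 2) -> merged; set of 5 now {2, 5, 6}
Step 14: find(8) -> no change; set of 8 is {8}
Step 15: find(6) -> no change; set of 6 is {2, 5, 6}
Step 16: find(5) -> no change; set of 5 is {2, 5, 6}
Step 17: find(1) -> no change; set of 1 is {1, 13}
Step 18: union(12, 6) -> merged; set of 12 now {2, 5, 6, 12}
Step 19: union(1, 4) -> merged; set of 1 now {0, 1, 3, 4, 10, 13}
Step 20: union(0, 2) -> merged; set of 0 now {0, 1, 2, 3, 4, 5, 6, 10, 12, 13}
Step 21: union(7, 11) -> merged; set of 7 now {7, 9, 11, 14}
Step 22: union(7, 14) -> already same set; set of 7 now {7, 9, 11, 14}
Step 23: union(1, 10) -> already same set; set of 1 now {0, 1, 2, 3, 4, 5, 6, 10, 12, 13}
Component of 6: {0, 1, 2, 3, 4, 5, 6, 10, 12, 13}

Answer: 0, 1, 2, 3, 4, 5, 6, 10, 12, 13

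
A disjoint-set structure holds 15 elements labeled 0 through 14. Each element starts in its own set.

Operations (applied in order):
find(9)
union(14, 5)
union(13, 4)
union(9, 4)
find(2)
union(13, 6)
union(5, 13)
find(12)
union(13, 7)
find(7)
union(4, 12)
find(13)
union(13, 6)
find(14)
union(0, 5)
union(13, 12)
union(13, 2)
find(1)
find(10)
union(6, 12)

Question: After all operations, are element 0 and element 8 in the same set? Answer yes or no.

Step 1: find(9) -> no change; set of 9 is {9}
Step 2: union(14, 5) -> merged; set of 14 now {5, 14}
Step 3: union(13, 4) -> merged; set of 13 now {4, 13}
Step 4: union(9, 4) -> merged; set of 9 now {4, 9, 13}
Step 5: find(2) -> no change; set of 2 is {2}
Step 6: union(13, 6) -> merged; set of 13 now {4, 6, 9, 13}
Step 7: union(5, 13) -> merged; set of 5 now {4, 5, 6, 9, 13, 14}
Step 8: find(12) -> no change; set of 12 is {12}
Step 9: union(13, 7) -> merged; set of 13 now {4, 5, 6, 7, 9, 13, 14}
Step 10: find(7) -> no change; set of 7 is {4, 5, 6, 7, 9, 13, 14}
Step 11: union(4, 12) -> merged; set of 4 now {4, 5, 6, 7, 9, 12, 13, 14}
Step 12: find(13) -> no change; set of 13 is {4, 5, 6, 7, 9, 12, 13, 14}
Step 13: union(13, 6) -> already same set; set of 13 now {4, 5, 6, 7, 9, 12, 13, 14}
Step 14: find(14) -> no change; set of 14 is {4, 5, 6, 7, 9, 12, 13, 14}
Step 15: union(0, 5) -> merged; set of 0 now {0, 4, 5, 6, 7, 9, 12, 13, 14}
Step 16: union(13, 12) -> already same set; set of 13 now {0, 4, 5, 6, 7, 9, 12, 13, 14}
Step 17: union(13, 2) -> merged; set of 13 now {0, 2, 4, 5, 6, 7, 9, 12, 13, 14}
Step 18: find(1) -> no change; set of 1 is {1}
Step 19: find(10) -> no change; set of 10 is {10}
Step 20: union(6, 12) -> already same set; set of 6 now {0, 2, 4, 5, 6, 7, 9, 12, 13, 14}
Set of 0: {0, 2, 4, 5, 6, 7, 9, 12, 13, 14}; 8 is not a member.

Answer: no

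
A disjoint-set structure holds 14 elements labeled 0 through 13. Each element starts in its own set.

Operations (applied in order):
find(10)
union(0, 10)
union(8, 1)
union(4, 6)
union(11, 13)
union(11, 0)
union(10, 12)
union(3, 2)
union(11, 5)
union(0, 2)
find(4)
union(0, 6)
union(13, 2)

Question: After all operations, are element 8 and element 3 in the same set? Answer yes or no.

Step 1: find(10) -> no change; set of 10 is {10}
Step 2: union(0, 10) -> merged; set of 0 now {0, 10}
Step 3: union(8, 1) -> merged; set of 8 now {1, 8}
Step 4: union(4, 6) -> merged; set of 4 now {4, 6}
Step 5: union(11, 13) -> merged; set of 11 now {11, 13}
Step 6: union(11, 0) -> merged; set of 11 now {0, 10, 11, 13}
Step 7: union(10, 12) -> merged; set of 10 now {0, 10, 11, 12, 13}
Step 8: union(3, 2) -> merged; set of 3 now {2, 3}
Step 9: union(11, 5) -> merged; set of 11 now {0, 5, 10, 11, 12, 13}
Step 10: union(0, 2) -> merged; set of 0 now {0, 2, 3, 5, 10, 11, 12, 13}
Step 11: find(4) -> no change; set of 4 is {4, 6}
Step 12: union(0, 6) -> merged; set of 0 now {0, 2, 3, 4, 5, 6, 10, 11, 12, 13}
Step 13: union(13, 2) -> already same set; set of 13 now {0, 2, 3, 4, 5, 6, 10, 11, 12, 13}
Set of 8: {1, 8}; 3 is not a member.

Answer: no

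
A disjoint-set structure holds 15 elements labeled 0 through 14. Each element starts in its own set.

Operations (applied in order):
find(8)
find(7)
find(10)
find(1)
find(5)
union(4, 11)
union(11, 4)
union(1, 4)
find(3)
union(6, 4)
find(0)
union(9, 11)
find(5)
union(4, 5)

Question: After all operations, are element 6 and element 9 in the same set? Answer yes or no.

Step 1: find(8) -> no change; set of 8 is {8}
Step 2: find(7) -> no change; set of 7 is {7}
Step 3: find(10) -> no change; set of 10 is {10}
Step 4: find(1) -> no change; set of 1 is {1}
Step 5: find(5) -> no change; set of 5 is {5}
Step 6: union(4, 11) -> merged; set of 4 now {4, 11}
Step 7: union(11, 4) -> already same set; set of 11 now {4, 11}
Step 8: union(1, 4) -> merged; set of 1 now {1, 4, 11}
Step 9: find(3) -> no change; set of 3 is {3}
Step 10: union(6, 4) -> merged; set of 6 now {1, 4, 6, 11}
Step 11: find(0) -> no change; set of 0 is {0}
Step 12: union(9, 11) -> merged; set of 9 now {1, 4, 6, 9, 11}
Step 13: find(5) -> no change; set of 5 is {5}
Step 14: union(4, 5) -> merged; set of 4 now {1, 4, 5, 6, 9, 11}
Set of 6: {1, 4, 5, 6, 9, 11}; 9 is a member.

Answer: yes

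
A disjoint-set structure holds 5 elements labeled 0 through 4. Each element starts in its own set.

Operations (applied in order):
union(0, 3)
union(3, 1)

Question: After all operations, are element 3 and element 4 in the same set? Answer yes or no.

Answer: no

Derivation:
Step 1: union(0, 3) -> merged; set of 0 now {0, 3}
Step 2: union(3, 1) -> merged; set of 3 now {0, 1, 3}
Set of 3: {0, 1, 3}; 4 is not a member.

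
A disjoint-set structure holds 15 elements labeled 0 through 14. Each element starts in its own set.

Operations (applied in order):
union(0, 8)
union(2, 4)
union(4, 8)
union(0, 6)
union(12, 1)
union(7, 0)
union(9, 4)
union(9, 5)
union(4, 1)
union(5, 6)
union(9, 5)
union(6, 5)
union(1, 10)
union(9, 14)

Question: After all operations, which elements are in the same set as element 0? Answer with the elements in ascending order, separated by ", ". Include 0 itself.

Answer: 0, 1, 2, 4, 5, 6, 7, 8, 9, 10, 12, 14

Derivation:
Step 1: union(0, 8) -> merged; set of 0 now {0, 8}
Step 2: union(2, 4) -> merged; set of 2 now {2, 4}
Step 3: union(4, 8) -> merged; set of 4 now {0, 2, 4, 8}
Step 4: union(0, 6) -> merged; set of 0 now {0, 2, 4, 6, 8}
Step 5: union(12, 1) -> merged; set of 12 now {1, 12}
Step 6: union(7, 0) -> merged; set of 7 now {0, 2, 4, 6, 7, 8}
Step 7: union(9, 4) -> merged; set of 9 now {0, 2, 4, 6, 7, 8, 9}
Step 8: union(9, 5) -> merged; set of 9 now {0, 2, 4, 5, 6, 7, 8, 9}
Step 9: union(4, 1) -> merged; set of 4 now {0, 1, 2, 4, 5, 6, 7, 8, 9, 12}
Step 10: union(5, 6) -> already same set; set of 5 now {0, 1, 2, 4, 5, 6, 7, 8, 9, 12}
Step 11: union(9, 5) -> already same set; set of 9 now {0, 1, 2, 4, 5, 6, 7, 8, 9, 12}
Step 12: union(6, 5) -> already same set; set of 6 now {0, 1, 2, 4, 5, 6, 7, 8, 9, 12}
Step 13: union(1, 10) -> merged; set of 1 now {0, 1, 2, 4, 5, 6, 7, 8, 9, 10, 12}
Step 14: union(9, 14) -> merged; set of 9 now {0, 1, 2, 4, 5, 6, 7, 8, 9, 10, 12, 14}
Component of 0: {0, 1, 2, 4, 5, 6, 7, 8, 9, 10, 12, 14}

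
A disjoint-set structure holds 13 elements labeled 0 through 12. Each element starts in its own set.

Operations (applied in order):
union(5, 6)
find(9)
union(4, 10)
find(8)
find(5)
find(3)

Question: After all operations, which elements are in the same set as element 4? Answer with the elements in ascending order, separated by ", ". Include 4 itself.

Answer: 4, 10

Derivation:
Step 1: union(5, 6) -> merged; set of 5 now {5, 6}
Step 2: find(9) -> no change; set of 9 is {9}
Step 3: union(4, 10) -> merged; set of 4 now {4, 10}
Step 4: find(8) -> no change; set of 8 is {8}
Step 5: find(5) -> no change; set of 5 is {5, 6}
Step 6: find(3) -> no change; set of 3 is {3}
Component of 4: {4, 10}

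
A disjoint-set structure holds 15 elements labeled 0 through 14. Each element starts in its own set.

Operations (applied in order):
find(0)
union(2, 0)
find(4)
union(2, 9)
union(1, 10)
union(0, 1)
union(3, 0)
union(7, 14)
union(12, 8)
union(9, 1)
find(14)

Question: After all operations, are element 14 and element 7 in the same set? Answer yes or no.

Step 1: find(0) -> no change; set of 0 is {0}
Step 2: union(2, 0) -> merged; set of 2 now {0, 2}
Step 3: find(4) -> no change; set of 4 is {4}
Step 4: union(2, 9) -> merged; set of 2 now {0, 2, 9}
Step 5: union(1, 10) -> merged; set of 1 now {1, 10}
Step 6: union(0, 1) -> merged; set of 0 now {0, 1, 2, 9, 10}
Step 7: union(3, 0) -> merged; set of 3 now {0, 1, 2, 3, 9, 10}
Step 8: union(7, 14) -> merged; set of 7 now {7, 14}
Step 9: union(12, 8) -> merged; set of 12 now {8, 12}
Step 10: union(9, 1) -> already same set; set of 9 now {0, 1, 2, 3, 9, 10}
Step 11: find(14) -> no change; set of 14 is {7, 14}
Set of 14: {7, 14}; 7 is a member.

Answer: yes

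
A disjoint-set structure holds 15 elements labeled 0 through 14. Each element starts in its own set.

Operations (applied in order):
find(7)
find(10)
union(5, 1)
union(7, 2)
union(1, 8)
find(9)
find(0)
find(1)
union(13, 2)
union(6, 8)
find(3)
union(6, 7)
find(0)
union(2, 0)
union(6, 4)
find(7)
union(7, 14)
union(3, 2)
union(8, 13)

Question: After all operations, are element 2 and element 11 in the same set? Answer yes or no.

Step 1: find(7) -> no change; set of 7 is {7}
Step 2: find(10) -> no change; set of 10 is {10}
Step 3: union(5, 1) -> merged; set of 5 now {1, 5}
Step 4: union(7, 2) -> merged; set of 7 now {2, 7}
Step 5: union(1, 8) -> merged; set of 1 now {1, 5, 8}
Step 6: find(9) -> no change; set of 9 is {9}
Step 7: find(0) -> no change; set of 0 is {0}
Step 8: find(1) -> no change; set of 1 is {1, 5, 8}
Step 9: union(13, 2) -> merged; set of 13 now {2, 7, 13}
Step 10: union(6, 8) -> merged; set of 6 now {1, 5, 6, 8}
Step 11: find(3) -> no change; set of 3 is {3}
Step 12: union(6, 7) -> merged; set of 6 now {1, 2, 5, 6, 7, 8, 13}
Step 13: find(0) -> no change; set of 0 is {0}
Step 14: union(2, 0) -> merged; set of 2 now {0, 1, 2, 5, 6, 7, 8, 13}
Step 15: union(6, 4) -> merged; set of 6 now {0, 1, 2, 4, 5, 6, 7, 8, 13}
Step 16: find(7) -> no change; set of 7 is {0, 1, 2, 4, 5, 6, 7, 8, 13}
Step 17: union(7, 14) -> merged; set of 7 now {0, 1, 2, 4, 5, 6, 7, 8, 13, 14}
Step 18: union(3, 2) -> merged; set of 3 now {0, 1, 2, 3, 4, 5, 6, 7, 8, 13, 14}
Step 19: union(8, 13) -> already same set; set of 8 now {0, 1, 2, 3, 4, 5, 6, 7, 8, 13, 14}
Set of 2: {0, 1, 2, 3, 4, 5, 6, 7, 8, 13, 14}; 11 is not a member.

Answer: no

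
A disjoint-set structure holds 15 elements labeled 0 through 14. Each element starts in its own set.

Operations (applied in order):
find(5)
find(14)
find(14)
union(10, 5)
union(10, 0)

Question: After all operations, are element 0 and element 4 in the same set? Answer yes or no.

Step 1: find(5) -> no change; set of 5 is {5}
Step 2: find(14) -> no change; set of 14 is {14}
Step 3: find(14) -> no change; set of 14 is {14}
Step 4: union(10, 5) -> merged; set of 10 now {5, 10}
Step 5: union(10, 0) -> merged; set of 10 now {0, 5, 10}
Set of 0: {0, 5, 10}; 4 is not a member.

Answer: no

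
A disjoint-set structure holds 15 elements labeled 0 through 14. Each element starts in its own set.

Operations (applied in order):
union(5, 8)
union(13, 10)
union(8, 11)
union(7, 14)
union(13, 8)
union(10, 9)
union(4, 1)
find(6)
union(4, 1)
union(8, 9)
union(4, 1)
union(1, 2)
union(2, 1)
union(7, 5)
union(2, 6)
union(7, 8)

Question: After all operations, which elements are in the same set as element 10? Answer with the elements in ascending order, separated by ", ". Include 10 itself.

Answer: 5, 7, 8, 9, 10, 11, 13, 14

Derivation:
Step 1: union(5, 8) -> merged; set of 5 now {5, 8}
Step 2: union(13, 10) -> merged; set of 13 now {10, 13}
Step 3: union(8, 11) -> merged; set of 8 now {5, 8, 11}
Step 4: union(7, 14) -> merged; set of 7 now {7, 14}
Step 5: union(13, 8) -> merged; set of 13 now {5, 8, 10, 11, 13}
Step 6: union(10, 9) -> merged; set of 10 now {5, 8, 9, 10, 11, 13}
Step 7: union(4, 1) -> merged; set of 4 now {1, 4}
Step 8: find(6) -> no change; set of 6 is {6}
Step 9: union(4, 1) -> already same set; set of 4 now {1, 4}
Step 10: union(8, 9) -> already same set; set of 8 now {5, 8, 9, 10, 11, 13}
Step 11: union(4, 1) -> already same set; set of 4 now {1, 4}
Step 12: union(1, 2) -> merged; set of 1 now {1, 2, 4}
Step 13: union(2, 1) -> already same set; set of 2 now {1, 2, 4}
Step 14: union(7, 5) -> merged; set of 7 now {5, 7, 8, 9, 10, 11, 13, 14}
Step 15: union(2, 6) -> merged; set of 2 now {1, 2, 4, 6}
Step 16: union(7, 8) -> already same set; set of 7 now {5, 7, 8, 9, 10, 11, 13, 14}
Component of 10: {5, 7, 8, 9, 10, 11, 13, 14}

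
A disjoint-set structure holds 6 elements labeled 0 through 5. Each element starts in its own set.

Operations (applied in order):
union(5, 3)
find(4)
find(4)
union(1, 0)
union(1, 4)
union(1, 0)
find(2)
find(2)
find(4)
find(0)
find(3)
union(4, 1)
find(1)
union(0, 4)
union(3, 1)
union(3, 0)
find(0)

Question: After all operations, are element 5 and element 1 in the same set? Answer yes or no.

Step 1: union(5, 3) -> merged; set of 5 now {3, 5}
Step 2: find(4) -> no change; set of 4 is {4}
Step 3: find(4) -> no change; set of 4 is {4}
Step 4: union(1, 0) -> merged; set of 1 now {0, 1}
Step 5: union(1, 4) -> merged; set of 1 now {0, 1, 4}
Step 6: union(1, 0) -> already same set; set of 1 now {0, 1, 4}
Step 7: find(2) -> no change; set of 2 is {2}
Step 8: find(2) -> no change; set of 2 is {2}
Step 9: find(4) -> no change; set of 4 is {0, 1, 4}
Step 10: find(0) -> no change; set of 0 is {0, 1, 4}
Step 11: find(3) -> no change; set of 3 is {3, 5}
Step 12: union(4, 1) -> already same set; set of 4 now {0, 1, 4}
Step 13: find(1) -> no change; set of 1 is {0, 1, 4}
Step 14: union(0, 4) -> already same set; set of 0 now {0, 1, 4}
Step 15: union(3, 1) -> merged; set of 3 now {0, 1, 3, 4, 5}
Step 16: union(3, 0) -> already same set; set of 3 now {0, 1, 3, 4, 5}
Step 17: find(0) -> no change; set of 0 is {0, 1, 3, 4, 5}
Set of 5: {0, 1, 3, 4, 5}; 1 is a member.

Answer: yes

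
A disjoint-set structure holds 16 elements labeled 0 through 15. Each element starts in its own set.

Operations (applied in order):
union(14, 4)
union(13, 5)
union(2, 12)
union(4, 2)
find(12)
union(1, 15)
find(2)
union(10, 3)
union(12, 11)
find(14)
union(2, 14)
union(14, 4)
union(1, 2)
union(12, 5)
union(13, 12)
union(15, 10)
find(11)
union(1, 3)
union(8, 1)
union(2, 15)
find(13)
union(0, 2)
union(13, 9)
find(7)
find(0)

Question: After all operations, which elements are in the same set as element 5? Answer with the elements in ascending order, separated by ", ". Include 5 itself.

Step 1: union(14, 4) -> merged; set of 14 now {4, 14}
Step 2: union(13, 5) -> merged; set of 13 now {5, 13}
Step 3: union(2, 12) -> merged; set of 2 now {2, 12}
Step 4: union(4, 2) -> merged; set of 4 now {2, 4, 12, 14}
Step 5: find(12) -> no change; set of 12 is {2, 4, 12, 14}
Step 6: union(1, 15) -> merged; set of 1 now {1, 15}
Step 7: find(2) -> no change; set of 2 is {2, 4, 12, 14}
Step 8: union(10, 3) -> merged; set of 10 now {3, 10}
Step 9: union(12, 11) -> merged; set of 12 now {2, 4, 11, 12, 14}
Step 10: find(14) -> no change; set of 14 is {2, 4, 11, 12, 14}
Step 11: union(2, 14) -> already same set; set of 2 now {2, 4, 11, 12, 14}
Step 12: union(14, 4) -> already same set; set of 14 now {2, 4, 11, 12, 14}
Step 13: union(1, 2) -> merged; set of 1 now {1, 2, 4, 11, 12, 14, 15}
Step 14: union(12, 5) -> merged; set of 12 now {1, 2, 4, 5, 11, 12, 13, 14, 15}
Step 15: union(13, 12) -> already same set; set of 13 now {1, 2, 4, 5, 11, 12, 13, 14, 15}
Step 16: union(15, 10) -> merged; set of 15 now {1, 2, 3, 4, 5, 10, 11, 12, 13, 14, 15}
Step 17: find(11) -> no change; set of 11 is {1, 2, 3, 4, 5, 10, 11, 12, 13, 14, 15}
Step 18: union(1, 3) -> already same set; set of 1 now {1, 2, 3, 4, 5, 10, 11, 12, 13, 14, 15}
Step 19: union(8, 1) -> merged; set of 8 now {1, 2, 3, 4, 5, 8, 10, 11, 12, 13, 14, 15}
Step 20: union(2, 15) -> already same set; set of 2 now {1, 2, 3, 4, 5, 8, 10, 11, 12, 13, 14, 15}
Step 21: find(13) -> no change; set of 13 is {1, 2, 3, 4, 5, 8, 10, 11, 12, 13, 14, 15}
Step 22: union(0, 2) -> merged; set of 0 now {0, 1, 2, 3, 4, 5, 8, 10, 11, 12, 13, 14, 15}
Step 23: union(13, 9) -> merged; set of 13 now {0, 1, 2, 3, 4, 5, 8, 9, 10, 11, 12, 13, 14, 15}
Step 24: find(7) -> no change; set of 7 is {7}
Step 25: find(0) -> no change; set of 0 is {0, 1, 2, 3, 4, 5, 8, 9, 10, 11, 12, 13, 14, 15}
Component of 5: {0, 1, 2, 3, 4, 5, 8, 9, 10, 11, 12, 13, 14, 15}

Answer: 0, 1, 2, 3, 4, 5, 8, 9, 10, 11, 12, 13, 14, 15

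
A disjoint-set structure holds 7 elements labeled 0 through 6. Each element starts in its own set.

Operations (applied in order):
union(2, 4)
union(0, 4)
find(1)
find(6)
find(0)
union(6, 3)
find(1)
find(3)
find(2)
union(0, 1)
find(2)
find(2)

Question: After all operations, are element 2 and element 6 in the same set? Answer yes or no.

Answer: no

Derivation:
Step 1: union(2, 4) -> merged; set of 2 now {2, 4}
Step 2: union(0, 4) -> merged; set of 0 now {0, 2, 4}
Step 3: find(1) -> no change; set of 1 is {1}
Step 4: find(6) -> no change; set of 6 is {6}
Step 5: find(0) -> no change; set of 0 is {0, 2, 4}
Step 6: union(6, 3) -> merged; set of 6 now {3, 6}
Step 7: find(1) -> no change; set of 1 is {1}
Step 8: find(3) -> no change; set of 3 is {3, 6}
Step 9: find(2) -> no change; set of 2 is {0, 2, 4}
Step 10: union(0, 1) -> merged; set of 0 now {0, 1, 2, 4}
Step 11: find(2) -> no change; set of 2 is {0, 1, 2, 4}
Step 12: find(2) -> no change; set of 2 is {0, 1, 2, 4}
Set of 2: {0, 1, 2, 4}; 6 is not a member.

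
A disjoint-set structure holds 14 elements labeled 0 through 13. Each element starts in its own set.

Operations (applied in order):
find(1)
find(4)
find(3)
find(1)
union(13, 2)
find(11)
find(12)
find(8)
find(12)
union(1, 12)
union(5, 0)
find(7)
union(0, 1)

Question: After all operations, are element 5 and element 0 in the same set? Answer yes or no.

Step 1: find(1) -> no change; set of 1 is {1}
Step 2: find(4) -> no change; set of 4 is {4}
Step 3: find(3) -> no change; set of 3 is {3}
Step 4: find(1) -> no change; set of 1 is {1}
Step 5: union(13, 2) -> merged; set of 13 now {2, 13}
Step 6: find(11) -> no change; set of 11 is {11}
Step 7: find(12) -> no change; set of 12 is {12}
Step 8: find(8) -> no change; set of 8 is {8}
Step 9: find(12) -> no change; set of 12 is {12}
Step 10: union(1, 12) -> merged; set of 1 now {1, 12}
Step 11: union(5, 0) -> merged; set of 5 now {0, 5}
Step 12: find(7) -> no change; set of 7 is {7}
Step 13: union(0, 1) -> merged; set of 0 now {0, 1, 5, 12}
Set of 5: {0, 1, 5, 12}; 0 is a member.

Answer: yes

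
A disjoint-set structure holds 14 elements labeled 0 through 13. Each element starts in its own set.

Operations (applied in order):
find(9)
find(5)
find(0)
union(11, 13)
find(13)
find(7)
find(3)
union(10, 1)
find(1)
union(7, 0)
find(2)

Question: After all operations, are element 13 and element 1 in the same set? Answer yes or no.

Step 1: find(9) -> no change; set of 9 is {9}
Step 2: find(5) -> no change; set of 5 is {5}
Step 3: find(0) -> no change; set of 0 is {0}
Step 4: union(11, 13) -> merged; set of 11 now {11, 13}
Step 5: find(13) -> no change; set of 13 is {11, 13}
Step 6: find(7) -> no change; set of 7 is {7}
Step 7: find(3) -> no change; set of 3 is {3}
Step 8: union(10, 1) -> merged; set of 10 now {1, 10}
Step 9: find(1) -> no change; set of 1 is {1, 10}
Step 10: union(7, 0) -> merged; set of 7 now {0, 7}
Step 11: find(2) -> no change; set of 2 is {2}
Set of 13: {11, 13}; 1 is not a member.

Answer: no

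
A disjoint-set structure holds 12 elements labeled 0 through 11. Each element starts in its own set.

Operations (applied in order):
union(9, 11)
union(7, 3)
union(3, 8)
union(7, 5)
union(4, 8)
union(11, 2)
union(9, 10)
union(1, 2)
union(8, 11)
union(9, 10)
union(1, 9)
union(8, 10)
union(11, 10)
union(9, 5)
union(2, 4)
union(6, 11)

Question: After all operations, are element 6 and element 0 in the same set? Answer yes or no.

Step 1: union(9, 11) -> merged; set of 9 now {9, 11}
Step 2: union(7, 3) -> merged; set of 7 now {3, 7}
Step 3: union(3, 8) -> merged; set of 3 now {3, 7, 8}
Step 4: union(7, 5) -> merged; set of 7 now {3, 5, 7, 8}
Step 5: union(4, 8) -> merged; set of 4 now {3, 4, 5, 7, 8}
Step 6: union(11, 2) -> merged; set of 11 now {2, 9, 11}
Step 7: union(9, 10) -> merged; set of 9 now {2, 9, 10, 11}
Step 8: union(1, 2) -> merged; set of 1 now {1, 2, 9, 10, 11}
Step 9: union(8, 11) -> merged; set of 8 now {1, 2, 3, 4, 5, 7, 8, 9, 10, 11}
Step 10: union(9, 10) -> already same set; set of 9 now {1, 2, 3, 4, 5, 7, 8, 9, 10, 11}
Step 11: union(1, 9) -> already same set; set of 1 now {1, 2, 3, 4, 5, 7, 8, 9, 10, 11}
Step 12: union(8, 10) -> already same set; set of 8 now {1, 2, 3, 4, 5, 7, 8, 9, 10, 11}
Step 13: union(11, 10) -> already same set; set of 11 now {1, 2, 3, 4, 5, 7, 8, 9, 10, 11}
Step 14: union(9, 5) -> already same set; set of 9 now {1, 2, 3, 4, 5, 7, 8, 9, 10, 11}
Step 15: union(2, 4) -> already same set; set of 2 now {1, 2, 3, 4, 5, 7, 8, 9, 10, 11}
Step 16: union(6, 11) -> merged; set of 6 now {1, 2, 3, 4, 5, 6, 7, 8, 9, 10, 11}
Set of 6: {1, 2, 3, 4, 5, 6, 7, 8, 9, 10, 11}; 0 is not a member.

Answer: no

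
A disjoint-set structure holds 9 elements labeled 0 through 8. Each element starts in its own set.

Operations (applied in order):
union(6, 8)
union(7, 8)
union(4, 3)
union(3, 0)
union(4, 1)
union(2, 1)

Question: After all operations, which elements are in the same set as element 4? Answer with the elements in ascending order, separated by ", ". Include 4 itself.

Step 1: union(6, 8) -> merged; set of 6 now {6, 8}
Step 2: union(7, 8) -> merged; set of 7 now {6, 7, 8}
Step 3: union(4, 3) -> merged; set of 4 now {3, 4}
Step 4: union(3, 0) -> merged; set of 3 now {0, 3, 4}
Step 5: union(4, 1) -> merged; set of 4 now {0, 1, 3, 4}
Step 6: union(2, 1) -> merged; set of 2 now {0, 1, 2, 3, 4}
Component of 4: {0, 1, 2, 3, 4}

Answer: 0, 1, 2, 3, 4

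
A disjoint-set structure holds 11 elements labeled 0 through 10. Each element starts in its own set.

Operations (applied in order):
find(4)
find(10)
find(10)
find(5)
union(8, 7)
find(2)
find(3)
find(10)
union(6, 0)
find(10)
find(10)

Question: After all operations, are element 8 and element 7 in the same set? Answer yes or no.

Step 1: find(4) -> no change; set of 4 is {4}
Step 2: find(10) -> no change; set of 10 is {10}
Step 3: find(10) -> no change; set of 10 is {10}
Step 4: find(5) -> no change; set of 5 is {5}
Step 5: union(8, 7) -> merged; set of 8 now {7, 8}
Step 6: find(2) -> no change; set of 2 is {2}
Step 7: find(3) -> no change; set of 3 is {3}
Step 8: find(10) -> no change; set of 10 is {10}
Step 9: union(6, 0) -> merged; set of 6 now {0, 6}
Step 10: find(10) -> no change; set of 10 is {10}
Step 11: find(10) -> no change; set of 10 is {10}
Set of 8: {7, 8}; 7 is a member.

Answer: yes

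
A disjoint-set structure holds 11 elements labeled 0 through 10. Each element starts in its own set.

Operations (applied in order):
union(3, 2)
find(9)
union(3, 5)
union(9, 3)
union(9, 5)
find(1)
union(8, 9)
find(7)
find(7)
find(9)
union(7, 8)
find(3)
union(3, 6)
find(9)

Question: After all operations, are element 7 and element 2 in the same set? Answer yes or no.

Answer: yes

Derivation:
Step 1: union(3, 2) -> merged; set of 3 now {2, 3}
Step 2: find(9) -> no change; set of 9 is {9}
Step 3: union(3, 5) -> merged; set of 3 now {2, 3, 5}
Step 4: union(9, 3) -> merged; set of 9 now {2, 3, 5, 9}
Step 5: union(9, 5) -> already same set; set of 9 now {2, 3, 5, 9}
Step 6: find(1) -> no change; set of 1 is {1}
Step 7: union(8, 9) -> merged; set of 8 now {2, 3, 5, 8, 9}
Step 8: find(7) -> no change; set of 7 is {7}
Step 9: find(7) -> no change; set of 7 is {7}
Step 10: find(9) -> no change; set of 9 is {2, 3, 5, 8, 9}
Step 11: union(7, 8) -> merged; set of 7 now {2, 3, 5, 7, 8, 9}
Step 12: find(3) -> no change; set of 3 is {2, 3, 5, 7, 8, 9}
Step 13: union(3, 6) -> merged; set of 3 now {2, 3, 5, 6, 7, 8, 9}
Step 14: find(9) -> no change; set of 9 is {2, 3, 5, 6, 7, 8, 9}
Set of 7: {2, 3, 5, 6, 7, 8, 9}; 2 is a member.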